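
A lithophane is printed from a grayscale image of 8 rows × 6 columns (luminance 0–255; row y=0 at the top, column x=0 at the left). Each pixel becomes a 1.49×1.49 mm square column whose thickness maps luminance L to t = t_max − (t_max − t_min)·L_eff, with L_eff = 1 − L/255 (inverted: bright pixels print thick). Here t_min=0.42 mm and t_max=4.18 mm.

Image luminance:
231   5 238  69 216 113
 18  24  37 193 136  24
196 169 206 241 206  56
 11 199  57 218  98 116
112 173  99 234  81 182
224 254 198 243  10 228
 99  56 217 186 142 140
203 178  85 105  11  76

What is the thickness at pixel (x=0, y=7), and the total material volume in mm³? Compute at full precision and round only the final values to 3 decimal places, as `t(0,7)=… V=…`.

t(0,7)=3.413 V=261.238

span = t_max - t_min = 4.18 - 0.42 = 3.760
L(0,7) = 203, L_eff = 1 - 203/255 = 0.203922 (inverted)
t(0,7) = 4.18 - 3.760·0.203922 = 3.413
Σt over all 8·6 pixels = 44126/375 ≈ 117.6693333
V = pitch²·Σt = 1.49²·44126/375 = 261.238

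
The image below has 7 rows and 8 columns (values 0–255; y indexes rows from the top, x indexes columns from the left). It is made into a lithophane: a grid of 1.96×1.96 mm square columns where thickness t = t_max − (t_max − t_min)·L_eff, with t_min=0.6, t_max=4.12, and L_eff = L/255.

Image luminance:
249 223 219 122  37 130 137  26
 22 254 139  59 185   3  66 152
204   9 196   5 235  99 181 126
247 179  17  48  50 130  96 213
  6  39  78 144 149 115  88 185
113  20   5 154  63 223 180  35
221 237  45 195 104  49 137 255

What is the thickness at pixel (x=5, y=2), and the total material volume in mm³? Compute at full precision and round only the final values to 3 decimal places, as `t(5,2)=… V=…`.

t(5,2)=2.753 V=520.539

span = t_max - t_min = 4.12 - 0.6 = 3.520
L(5,2) = 99, L_eff = 99/255 = 0.388235
t(5,2) = 4.12 - 3.520·0.388235 = 2.753
Σt over all 7·8 pixels = 863816/6375 ≈ 135.5005490
V = pitch²·Σt = 1.96²·863816/6375 = 520.539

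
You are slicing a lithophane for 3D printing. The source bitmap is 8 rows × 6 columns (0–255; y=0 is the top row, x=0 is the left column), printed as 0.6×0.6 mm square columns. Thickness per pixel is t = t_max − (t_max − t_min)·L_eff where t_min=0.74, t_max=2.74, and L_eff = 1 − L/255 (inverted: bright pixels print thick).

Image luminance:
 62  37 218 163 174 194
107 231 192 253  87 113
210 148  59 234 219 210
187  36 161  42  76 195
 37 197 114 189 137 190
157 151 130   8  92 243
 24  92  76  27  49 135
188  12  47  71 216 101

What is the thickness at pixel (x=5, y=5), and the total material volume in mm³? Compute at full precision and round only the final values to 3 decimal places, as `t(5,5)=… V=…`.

span = t_max - t_min = 2.74 - 0.74 = 2.000
L(5,5) = 243, L_eff = 1 - 243/255 = 0.047059 (inverted)
t(5,5) = 2.74 - 2.000·0.047059 = 2.646
Σt over all 8·6 pixels = 36066/425 ≈ 84.8611765
V = pitch²·Σt = 0.6²·36066/425 = 30.550

t(5,5)=2.646 V=30.550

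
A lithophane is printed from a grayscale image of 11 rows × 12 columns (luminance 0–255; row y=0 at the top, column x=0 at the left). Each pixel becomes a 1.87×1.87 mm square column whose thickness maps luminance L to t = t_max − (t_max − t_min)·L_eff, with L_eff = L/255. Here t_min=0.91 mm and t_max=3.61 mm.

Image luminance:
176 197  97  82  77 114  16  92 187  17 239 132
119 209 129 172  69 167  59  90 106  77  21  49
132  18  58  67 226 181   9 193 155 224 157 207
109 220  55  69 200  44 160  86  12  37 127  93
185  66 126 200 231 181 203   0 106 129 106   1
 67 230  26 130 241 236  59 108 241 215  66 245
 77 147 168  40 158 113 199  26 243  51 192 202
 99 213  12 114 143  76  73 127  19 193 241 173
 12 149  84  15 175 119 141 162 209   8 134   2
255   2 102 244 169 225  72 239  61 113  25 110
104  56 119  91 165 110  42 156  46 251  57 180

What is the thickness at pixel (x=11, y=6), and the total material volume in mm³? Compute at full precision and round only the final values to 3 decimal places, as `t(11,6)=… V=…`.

t(11,6)=1.471 V=1065.300

span = t_max - t_min = 3.61 - 0.91 = 2.700
L(11,6) = 202, L_eff = 202/255 = 0.792157
t(11,6) = 3.61 - 2.700·0.792157 = 1.471
Σt over all 11·12 pixels = 51789/170 ≈ 304.6411765
V = pitch²·Σt = 1.87²·51789/170 = 1065.300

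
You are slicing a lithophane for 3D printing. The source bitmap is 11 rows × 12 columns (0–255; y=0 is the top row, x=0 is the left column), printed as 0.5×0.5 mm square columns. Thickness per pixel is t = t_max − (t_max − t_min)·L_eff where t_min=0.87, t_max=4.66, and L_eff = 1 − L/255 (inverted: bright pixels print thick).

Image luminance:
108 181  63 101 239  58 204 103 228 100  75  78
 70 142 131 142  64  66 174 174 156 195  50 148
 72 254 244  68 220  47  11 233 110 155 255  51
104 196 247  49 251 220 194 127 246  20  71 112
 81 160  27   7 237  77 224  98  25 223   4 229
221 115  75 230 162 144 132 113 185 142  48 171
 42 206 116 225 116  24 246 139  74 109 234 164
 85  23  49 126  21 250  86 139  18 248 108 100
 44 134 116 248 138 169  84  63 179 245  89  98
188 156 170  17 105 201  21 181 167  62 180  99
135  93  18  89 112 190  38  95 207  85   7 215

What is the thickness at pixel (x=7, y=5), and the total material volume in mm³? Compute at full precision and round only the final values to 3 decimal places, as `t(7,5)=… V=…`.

span = t_max - t_min = 4.66 - 0.87 = 3.790
L(7,5) = 113, L_eff = 1 - 113/255 = 0.556863 (inverted)
t(7,5) = 4.66 - 3.790·0.556863 = 2.549
Σt over all 11·12 pixels = 9418037/25500 ≈ 369.3347843
V = pitch²·Σt = 0.5²·9418037/25500 = 92.334

t(7,5)=2.549 V=92.334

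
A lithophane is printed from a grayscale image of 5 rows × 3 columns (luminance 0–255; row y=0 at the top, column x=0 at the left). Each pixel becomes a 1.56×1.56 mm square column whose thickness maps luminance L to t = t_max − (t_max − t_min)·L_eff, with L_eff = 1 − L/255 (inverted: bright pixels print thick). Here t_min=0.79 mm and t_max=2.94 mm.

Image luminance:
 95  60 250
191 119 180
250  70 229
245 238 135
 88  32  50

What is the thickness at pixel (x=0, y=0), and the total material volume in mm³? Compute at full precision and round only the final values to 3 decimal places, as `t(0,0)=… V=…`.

span = t_max - t_min = 2.94 - 0.79 = 2.150
L(0,0) = 95, L_eff = 1 - 95/255 = 0.627451 (inverted)
t(0,0) = 2.94 - 2.150·0.627451 = 1.591
Σt over all 5·3 pixels = 52137/1700 ≈ 30.6688235
V = pitch²·Σt = 1.56²·52137/1700 = 74.636

t(0,0)=1.591 V=74.636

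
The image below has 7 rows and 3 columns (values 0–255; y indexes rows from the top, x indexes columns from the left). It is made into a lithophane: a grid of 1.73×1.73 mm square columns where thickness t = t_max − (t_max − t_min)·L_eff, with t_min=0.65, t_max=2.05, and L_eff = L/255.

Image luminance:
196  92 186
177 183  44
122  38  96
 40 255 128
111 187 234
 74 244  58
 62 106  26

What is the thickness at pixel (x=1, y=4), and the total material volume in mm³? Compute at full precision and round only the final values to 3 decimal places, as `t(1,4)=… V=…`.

span = t_max - t_min = 2.05 - 0.65 = 1.400
L(1,4) = 187, L_eff = 187/255 = 0.733333
t(1,4) = 2.05 - 1.400·0.733333 = 1.023
Σt over all 7·3 pixels = 145103/5100 ≈ 28.4515686
V = pitch²·Σt = 1.73²·145103/5100 = 85.153

t(1,4)=1.023 V=85.153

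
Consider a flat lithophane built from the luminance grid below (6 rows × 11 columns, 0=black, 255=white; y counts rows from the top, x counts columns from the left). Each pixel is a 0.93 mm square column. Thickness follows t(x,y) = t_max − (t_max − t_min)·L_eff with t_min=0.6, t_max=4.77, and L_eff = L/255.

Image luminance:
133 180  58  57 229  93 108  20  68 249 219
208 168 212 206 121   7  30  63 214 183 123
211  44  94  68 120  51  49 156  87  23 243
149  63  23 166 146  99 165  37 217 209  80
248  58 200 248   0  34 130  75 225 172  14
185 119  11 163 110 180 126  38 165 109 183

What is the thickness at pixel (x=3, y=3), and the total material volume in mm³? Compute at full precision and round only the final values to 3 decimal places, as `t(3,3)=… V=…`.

t(3,3)=2.055 V=155.716

span = t_max - t_min = 4.77 - 0.6 = 4.170
L(3,3) = 166, L_eff = 166/255 = 0.650980
t(3,3) = 4.77 - 4.170·0.650980 = 2.055
Σt over all 6·11 pixels = 382583/2125 ≈ 180.0390588
V = pitch²·Σt = 0.93²·382583/2125 = 155.716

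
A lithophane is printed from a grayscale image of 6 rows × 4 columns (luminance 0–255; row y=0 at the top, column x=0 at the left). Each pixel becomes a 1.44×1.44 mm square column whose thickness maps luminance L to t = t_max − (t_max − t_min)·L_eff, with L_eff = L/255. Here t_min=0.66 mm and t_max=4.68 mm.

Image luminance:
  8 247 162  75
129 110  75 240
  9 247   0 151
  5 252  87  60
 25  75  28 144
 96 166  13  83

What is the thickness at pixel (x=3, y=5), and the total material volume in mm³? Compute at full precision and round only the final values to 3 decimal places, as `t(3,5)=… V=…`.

t(3,5)=3.372 V=151.607

span = t_max - t_min = 4.68 - 0.66 = 4.020
L(3,5) = 83, L_eff = 83/255 = 0.325490
t(3,5) = 4.68 - 4.020·0.325490 = 3.372
Σt over all 6·4 pixels = 310731/4250 ≈ 73.1131765
V = pitch²·Σt = 1.44²·310731/4250 = 151.607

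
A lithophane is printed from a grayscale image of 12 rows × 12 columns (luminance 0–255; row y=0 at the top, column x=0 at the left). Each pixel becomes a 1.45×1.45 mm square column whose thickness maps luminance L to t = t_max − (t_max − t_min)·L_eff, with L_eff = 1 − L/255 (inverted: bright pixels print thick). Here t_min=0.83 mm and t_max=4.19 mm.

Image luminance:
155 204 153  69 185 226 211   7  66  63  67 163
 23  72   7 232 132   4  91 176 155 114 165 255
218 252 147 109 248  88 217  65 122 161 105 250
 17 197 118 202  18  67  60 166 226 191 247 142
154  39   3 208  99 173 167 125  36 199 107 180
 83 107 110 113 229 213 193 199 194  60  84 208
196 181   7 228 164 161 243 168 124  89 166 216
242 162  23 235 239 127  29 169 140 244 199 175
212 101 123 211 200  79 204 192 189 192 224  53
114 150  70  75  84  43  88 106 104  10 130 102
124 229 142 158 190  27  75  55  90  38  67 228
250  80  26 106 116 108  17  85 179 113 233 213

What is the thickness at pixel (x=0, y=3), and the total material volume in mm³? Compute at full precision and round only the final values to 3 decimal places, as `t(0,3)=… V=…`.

t(0,3)=1.054 V=801.012

span = t_max - t_min = 4.19 - 0.83 = 3.360
L(0,3) = 17, L_eff = 1 - 17/255 = 0.933333 (inverted)
t(0,3) = 4.19 - 3.360·0.933333 = 1.054
Σt over all 12·12 pixels = 809584/2125 ≈ 380.9807059
V = pitch²·Σt = 1.45²·809584/2125 = 801.012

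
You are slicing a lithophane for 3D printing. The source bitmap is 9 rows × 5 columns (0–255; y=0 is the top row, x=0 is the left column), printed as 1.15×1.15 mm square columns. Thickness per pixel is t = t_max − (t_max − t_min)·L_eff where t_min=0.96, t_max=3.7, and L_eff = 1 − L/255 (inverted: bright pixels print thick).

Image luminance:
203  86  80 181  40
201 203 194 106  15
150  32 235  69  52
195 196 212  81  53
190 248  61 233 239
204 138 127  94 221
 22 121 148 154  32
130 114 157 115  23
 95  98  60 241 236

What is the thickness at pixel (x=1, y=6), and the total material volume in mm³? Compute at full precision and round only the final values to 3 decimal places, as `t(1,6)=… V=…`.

t(1,6)=2.260 V=143.602

span = t_max - t_min = 3.7 - 0.96 = 2.740
L(1,6) = 121, L_eff = 1 - 121/255 = 0.525490 (inverted)
t(1,6) = 3.7 - 2.740·0.525490 = 2.260
Σt over all 9·5 pixels = 276889/2550 ≈ 108.5839216
V = pitch²·Σt = 1.15²·276889/2550 = 143.602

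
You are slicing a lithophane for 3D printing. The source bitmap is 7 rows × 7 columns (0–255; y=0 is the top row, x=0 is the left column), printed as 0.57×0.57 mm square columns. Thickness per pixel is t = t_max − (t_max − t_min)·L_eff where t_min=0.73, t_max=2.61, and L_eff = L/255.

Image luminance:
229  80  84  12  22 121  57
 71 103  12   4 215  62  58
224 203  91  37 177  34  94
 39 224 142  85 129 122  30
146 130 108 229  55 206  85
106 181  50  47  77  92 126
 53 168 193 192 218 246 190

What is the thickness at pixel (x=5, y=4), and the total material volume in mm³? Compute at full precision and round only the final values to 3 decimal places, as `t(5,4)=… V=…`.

t(5,4)=1.091 V=27.996

span = t_max - t_min = 2.61 - 0.73 = 1.880
L(5,4) = 206, L_eff = 206/255 = 0.807843
t(5,4) = 2.61 - 1.880·0.807843 = 1.091
Σt over all 7·7 pixels = 2197303/25500 ≈ 86.1687451
V = pitch²·Σt = 0.57²·2197303/25500 = 27.996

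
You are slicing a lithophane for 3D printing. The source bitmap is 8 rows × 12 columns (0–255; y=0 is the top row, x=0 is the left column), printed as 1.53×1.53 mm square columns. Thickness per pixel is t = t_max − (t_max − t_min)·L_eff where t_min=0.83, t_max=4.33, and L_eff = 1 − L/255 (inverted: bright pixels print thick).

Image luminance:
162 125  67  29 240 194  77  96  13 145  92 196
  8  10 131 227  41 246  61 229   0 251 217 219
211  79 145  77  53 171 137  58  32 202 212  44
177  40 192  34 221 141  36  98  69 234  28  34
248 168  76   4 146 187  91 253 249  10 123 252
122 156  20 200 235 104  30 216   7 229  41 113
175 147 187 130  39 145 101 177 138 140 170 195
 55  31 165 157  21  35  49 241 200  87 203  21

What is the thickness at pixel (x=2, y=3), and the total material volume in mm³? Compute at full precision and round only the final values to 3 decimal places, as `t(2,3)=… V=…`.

span = t_max - t_min = 4.33 - 0.83 = 3.500
L(2,3) = 192, L_eff = 1 - 192/255 = 0.247059 (inverted)
t(2,3) = 4.33 - 3.500·0.247059 = 3.465
Σt over all 8·12 pixels = 104389/425 ≈ 245.6211765
V = pitch²·Σt = 1.53²·104389/425 = 574.975

t(2,3)=3.465 V=574.975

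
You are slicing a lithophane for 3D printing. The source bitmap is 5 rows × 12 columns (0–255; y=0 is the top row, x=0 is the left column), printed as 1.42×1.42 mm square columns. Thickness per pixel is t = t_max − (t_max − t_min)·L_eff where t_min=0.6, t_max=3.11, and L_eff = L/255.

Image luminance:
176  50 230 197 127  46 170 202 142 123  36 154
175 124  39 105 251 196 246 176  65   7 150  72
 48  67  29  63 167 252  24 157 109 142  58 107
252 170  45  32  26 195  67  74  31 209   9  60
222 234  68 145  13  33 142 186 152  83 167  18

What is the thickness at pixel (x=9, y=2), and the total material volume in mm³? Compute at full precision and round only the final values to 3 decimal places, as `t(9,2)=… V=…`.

t(9,2)=1.712 V=235.044

span = t_max - t_min = 3.11 - 0.6 = 2.510
L(9,2) = 142, L_eff = 142/255 = 0.556863
t(9,2) = 3.11 - 2.510·0.556863 = 1.712
Σt over all 5·12 pixels = 594487/5100 ≈ 116.5660784
V = pitch²·Σt = 1.42²·594487/5100 = 235.044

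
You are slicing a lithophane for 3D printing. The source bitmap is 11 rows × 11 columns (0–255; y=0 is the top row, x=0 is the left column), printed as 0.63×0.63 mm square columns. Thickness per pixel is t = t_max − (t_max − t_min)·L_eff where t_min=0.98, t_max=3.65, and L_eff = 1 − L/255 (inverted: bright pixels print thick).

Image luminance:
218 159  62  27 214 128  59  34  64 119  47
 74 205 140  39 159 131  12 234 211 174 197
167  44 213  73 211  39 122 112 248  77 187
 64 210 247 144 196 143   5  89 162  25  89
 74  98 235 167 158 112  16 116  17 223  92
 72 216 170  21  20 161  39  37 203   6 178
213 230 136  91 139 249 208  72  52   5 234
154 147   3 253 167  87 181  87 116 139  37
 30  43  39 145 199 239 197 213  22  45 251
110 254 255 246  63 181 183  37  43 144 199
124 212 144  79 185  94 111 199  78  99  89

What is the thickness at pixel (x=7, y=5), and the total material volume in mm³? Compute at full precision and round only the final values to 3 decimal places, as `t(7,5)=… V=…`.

span = t_max - t_min = 3.65 - 0.98 = 2.670
L(7,5) = 37, L_eff = 1 - 37/255 = 0.854902 (inverted)
t(7,5) = 3.65 - 2.670·0.854902 = 1.367
Σt over all 11·11 pixels = 2392503/8500 ≈ 281.4709412
V = pitch²·Σt = 0.63²·2392503/8500 = 111.716

t(7,5)=1.367 V=111.716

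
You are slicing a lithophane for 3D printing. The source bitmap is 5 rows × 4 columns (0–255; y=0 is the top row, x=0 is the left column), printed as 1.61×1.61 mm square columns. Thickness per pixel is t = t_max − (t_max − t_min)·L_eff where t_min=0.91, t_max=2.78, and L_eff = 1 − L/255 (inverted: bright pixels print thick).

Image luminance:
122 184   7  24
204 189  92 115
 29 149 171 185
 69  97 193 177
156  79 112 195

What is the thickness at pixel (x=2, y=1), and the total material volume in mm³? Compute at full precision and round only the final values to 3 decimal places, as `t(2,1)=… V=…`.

span = t_max - t_min = 2.78 - 0.91 = 1.870
L(2,1) = 92, L_eff = 1 - 92/255 = 0.639216 (inverted)
t(2,1) = 2.78 - 1.870·0.639216 = 1.585
Σt over all 5·4 pixels = 55339/1500 ≈ 36.8926667
V = pitch²·Σt = 1.61²·55339/1500 = 95.629

t(2,1)=1.585 V=95.629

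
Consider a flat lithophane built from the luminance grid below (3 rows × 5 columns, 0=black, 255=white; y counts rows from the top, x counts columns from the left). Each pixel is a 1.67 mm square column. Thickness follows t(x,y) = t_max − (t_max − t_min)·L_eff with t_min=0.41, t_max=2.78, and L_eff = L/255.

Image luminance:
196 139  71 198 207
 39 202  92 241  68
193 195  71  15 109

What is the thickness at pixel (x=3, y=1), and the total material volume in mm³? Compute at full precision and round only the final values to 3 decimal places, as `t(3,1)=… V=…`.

t(3,1)=0.540 V=63.523

span = t_max - t_min = 2.78 - 0.41 = 2.370
L(3,1) = 241, L_eff = 241/255 = 0.945098
t(3,1) = 2.78 - 2.370·0.945098 = 0.540
Σt over all 3·5 pixels = 96803/4250 ≈ 22.7771765
V = pitch²·Σt = 1.67²·96803/4250 = 63.523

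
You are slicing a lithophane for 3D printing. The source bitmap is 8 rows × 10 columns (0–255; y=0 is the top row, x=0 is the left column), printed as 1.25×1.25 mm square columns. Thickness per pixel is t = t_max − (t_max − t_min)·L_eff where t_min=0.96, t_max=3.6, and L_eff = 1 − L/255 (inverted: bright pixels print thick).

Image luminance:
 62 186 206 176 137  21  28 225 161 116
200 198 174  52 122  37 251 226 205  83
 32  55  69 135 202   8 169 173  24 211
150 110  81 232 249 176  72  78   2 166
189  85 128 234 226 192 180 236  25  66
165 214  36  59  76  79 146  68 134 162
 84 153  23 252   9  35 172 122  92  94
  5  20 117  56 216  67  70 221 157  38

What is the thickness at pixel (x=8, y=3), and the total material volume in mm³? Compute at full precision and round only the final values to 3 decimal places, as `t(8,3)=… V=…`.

t(8,3)=0.981 V=281.166

span = t_max - t_min = 3.6 - 0.96 = 2.640
L(8,3) = 2, L_eff = 1 - 2/255 = 0.992157 (inverted)
t(8,3) = 3.6 - 2.640·0.992157 = 0.981
Σt over all 8·10 pixels = 382386/2125 ≈ 179.9463529
V = pitch²·Σt = 1.25²·382386/2125 = 281.166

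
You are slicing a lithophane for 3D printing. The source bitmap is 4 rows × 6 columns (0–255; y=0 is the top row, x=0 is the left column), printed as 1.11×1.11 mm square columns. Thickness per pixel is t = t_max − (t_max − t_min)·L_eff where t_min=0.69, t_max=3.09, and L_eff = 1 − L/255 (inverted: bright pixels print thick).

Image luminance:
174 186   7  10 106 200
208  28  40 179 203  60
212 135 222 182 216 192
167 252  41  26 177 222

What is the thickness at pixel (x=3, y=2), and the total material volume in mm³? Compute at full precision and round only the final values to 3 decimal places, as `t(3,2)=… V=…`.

t(3,2)=2.403 V=60.353

span = t_max - t_min = 3.09 - 0.69 = 2.400
L(3,2) = 182, L_eff = 1 - 182/255 = 0.286275 (inverted)
t(3,2) = 3.09 - 2.400·0.286275 = 2.403
Σt over all 4·6 pixels = 20818/425 ≈ 48.9835294
V = pitch²·Σt = 1.11²·20818/425 = 60.353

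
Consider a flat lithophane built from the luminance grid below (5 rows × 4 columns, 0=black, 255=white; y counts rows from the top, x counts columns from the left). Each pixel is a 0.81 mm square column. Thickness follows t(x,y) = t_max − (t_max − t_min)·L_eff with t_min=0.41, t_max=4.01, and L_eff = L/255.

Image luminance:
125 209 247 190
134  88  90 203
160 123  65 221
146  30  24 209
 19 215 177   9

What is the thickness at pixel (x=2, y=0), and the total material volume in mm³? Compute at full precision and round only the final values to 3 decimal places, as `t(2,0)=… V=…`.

span = t_max - t_min = 4.01 - 0.41 = 3.600
L(2,0) = 247, L_eff = 247/255 = 0.968627
t(2,0) = 4.01 - 3.600·0.968627 = 0.523
Σt over all 5·4 pixels = 17981/425 ≈ 42.3082353
V = pitch²·Σt = 0.81²·17981/425 = 27.758

t(2,0)=0.523 V=27.758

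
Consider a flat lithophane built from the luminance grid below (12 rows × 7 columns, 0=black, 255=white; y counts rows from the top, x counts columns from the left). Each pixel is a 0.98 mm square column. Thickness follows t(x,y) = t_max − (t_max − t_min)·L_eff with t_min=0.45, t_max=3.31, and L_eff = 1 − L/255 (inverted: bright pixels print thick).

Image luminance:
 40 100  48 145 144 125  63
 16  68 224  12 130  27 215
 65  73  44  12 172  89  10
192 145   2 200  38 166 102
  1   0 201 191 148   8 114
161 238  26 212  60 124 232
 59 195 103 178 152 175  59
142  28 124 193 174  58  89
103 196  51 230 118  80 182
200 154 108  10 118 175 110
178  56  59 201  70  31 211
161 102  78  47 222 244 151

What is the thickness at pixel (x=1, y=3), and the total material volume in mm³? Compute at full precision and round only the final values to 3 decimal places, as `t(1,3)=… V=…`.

t(1,3)=2.076 V=141.412

span = t_max - t_min = 3.31 - 0.45 = 2.860
L(1,3) = 145, L_eff = 1 - 145/255 = 0.431373 (inverted)
t(1,3) = 3.31 - 2.860·0.431373 = 2.076
Σt over all 12·7 pixels = 55216/375 ≈ 147.2426667
V = pitch²·Σt = 0.98²·55216/375 = 141.412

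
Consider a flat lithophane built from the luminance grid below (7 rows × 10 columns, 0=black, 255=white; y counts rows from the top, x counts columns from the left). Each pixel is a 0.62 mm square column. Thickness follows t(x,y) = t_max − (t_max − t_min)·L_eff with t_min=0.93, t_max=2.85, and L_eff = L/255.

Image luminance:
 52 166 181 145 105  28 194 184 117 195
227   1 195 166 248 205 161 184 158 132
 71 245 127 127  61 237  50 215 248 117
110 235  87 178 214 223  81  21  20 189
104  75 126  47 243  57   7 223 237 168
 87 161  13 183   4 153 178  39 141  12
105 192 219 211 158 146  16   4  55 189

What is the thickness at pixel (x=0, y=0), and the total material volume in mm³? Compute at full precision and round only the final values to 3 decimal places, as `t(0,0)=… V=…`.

t(0,0)=2.458 V=49.328

span = t_max - t_min = 2.85 - 0.93 = 1.920
L(0,0) = 52, L_eff = 52/255 = 0.203922
t(0,0) = 2.85 - 1.920·0.203922 = 2.458
Σt over all 7·10 pixels = 545379/4250 ≈ 128.3244706
V = pitch²·Σt = 0.62²·545379/4250 = 49.328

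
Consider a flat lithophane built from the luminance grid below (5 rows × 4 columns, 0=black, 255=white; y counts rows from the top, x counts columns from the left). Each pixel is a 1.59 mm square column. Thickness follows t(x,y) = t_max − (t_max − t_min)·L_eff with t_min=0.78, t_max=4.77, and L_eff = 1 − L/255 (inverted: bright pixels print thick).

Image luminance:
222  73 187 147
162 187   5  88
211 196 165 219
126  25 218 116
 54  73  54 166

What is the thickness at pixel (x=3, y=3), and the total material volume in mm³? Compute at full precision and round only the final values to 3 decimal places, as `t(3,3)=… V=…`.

t(3,3)=2.595 V=146.006

span = t_max - t_min = 4.77 - 0.78 = 3.990
L(3,3) = 116, L_eff = 1 - 116/255 = 0.545098 (inverted)
t(3,3) = 4.77 - 3.990·0.545098 = 2.595
Σt over all 5·4 pixels = 245451/4250 ≈ 57.7531765
V = pitch²·Σt = 1.59²·245451/4250 = 146.006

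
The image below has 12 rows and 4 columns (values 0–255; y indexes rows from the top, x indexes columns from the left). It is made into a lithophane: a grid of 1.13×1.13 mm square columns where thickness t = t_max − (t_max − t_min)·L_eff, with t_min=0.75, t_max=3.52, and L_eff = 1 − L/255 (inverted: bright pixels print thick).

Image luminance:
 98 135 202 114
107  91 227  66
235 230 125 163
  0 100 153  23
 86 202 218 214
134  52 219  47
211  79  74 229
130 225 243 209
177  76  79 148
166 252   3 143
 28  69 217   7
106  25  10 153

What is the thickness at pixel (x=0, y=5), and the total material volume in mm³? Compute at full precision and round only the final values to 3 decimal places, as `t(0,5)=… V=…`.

span = t_max - t_min = 3.52 - 0.75 = 2.770
L(0,5) = 134, L_eff = 1 - 134/255 = 0.474510 (inverted)
t(0,5) = 3.52 - 2.770·0.474510 = 2.206
Σt over all 12·4 pixels = 8877/85 ≈ 104.4352941
V = pitch²·Σt = 1.13²·8877/85 = 133.353

t(0,5)=2.206 V=133.353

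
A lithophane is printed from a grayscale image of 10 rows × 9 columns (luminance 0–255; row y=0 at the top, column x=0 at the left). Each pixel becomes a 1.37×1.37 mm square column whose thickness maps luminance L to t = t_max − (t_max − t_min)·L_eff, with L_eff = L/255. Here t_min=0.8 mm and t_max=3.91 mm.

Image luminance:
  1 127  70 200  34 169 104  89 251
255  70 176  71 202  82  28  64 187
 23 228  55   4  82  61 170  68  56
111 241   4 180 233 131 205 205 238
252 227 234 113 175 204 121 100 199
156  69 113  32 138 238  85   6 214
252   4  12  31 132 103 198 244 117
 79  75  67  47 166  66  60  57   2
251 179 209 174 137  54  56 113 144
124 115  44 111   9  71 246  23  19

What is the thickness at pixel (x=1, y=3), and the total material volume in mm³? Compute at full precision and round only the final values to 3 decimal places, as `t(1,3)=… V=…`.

t(1,3)=0.971 V=410.010

span = t_max - t_min = 3.91 - 0.8 = 3.110
L(1,3) = 241, L_eff = 241/255 = 0.945098
t(1,3) = 3.91 - 3.110·0.945098 = 0.971
Σt over all 10·9 pixels = 1392622/6375 ≈ 218.4505098
V = pitch²·Σt = 1.37²·1392622/6375 = 410.010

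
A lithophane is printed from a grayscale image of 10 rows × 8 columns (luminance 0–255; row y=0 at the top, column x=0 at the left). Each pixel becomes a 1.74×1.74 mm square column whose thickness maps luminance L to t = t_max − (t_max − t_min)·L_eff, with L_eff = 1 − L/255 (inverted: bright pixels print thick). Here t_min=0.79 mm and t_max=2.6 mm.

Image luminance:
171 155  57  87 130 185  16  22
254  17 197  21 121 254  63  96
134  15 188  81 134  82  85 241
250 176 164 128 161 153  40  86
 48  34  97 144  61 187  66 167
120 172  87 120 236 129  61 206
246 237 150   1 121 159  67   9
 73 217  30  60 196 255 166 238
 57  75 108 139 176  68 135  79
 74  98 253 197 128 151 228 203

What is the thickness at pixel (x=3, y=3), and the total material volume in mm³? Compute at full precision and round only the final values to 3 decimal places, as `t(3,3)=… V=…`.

t(3,3)=1.699 V=412.541

span = t_max - t_min = 2.6 - 0.79 = 1.810
L(3,3) = 128, L_eff = 1 - 128/255 = 0.498039 (inverted)
t(3,3) = 2.6 - 1.810·0.498039 = 1.699
Σt over all 10·8 pixels = 1158211/8500 ≈ 136.2601176
V = pitch²·Σt = 1.74²·1158211/8500 = 412.541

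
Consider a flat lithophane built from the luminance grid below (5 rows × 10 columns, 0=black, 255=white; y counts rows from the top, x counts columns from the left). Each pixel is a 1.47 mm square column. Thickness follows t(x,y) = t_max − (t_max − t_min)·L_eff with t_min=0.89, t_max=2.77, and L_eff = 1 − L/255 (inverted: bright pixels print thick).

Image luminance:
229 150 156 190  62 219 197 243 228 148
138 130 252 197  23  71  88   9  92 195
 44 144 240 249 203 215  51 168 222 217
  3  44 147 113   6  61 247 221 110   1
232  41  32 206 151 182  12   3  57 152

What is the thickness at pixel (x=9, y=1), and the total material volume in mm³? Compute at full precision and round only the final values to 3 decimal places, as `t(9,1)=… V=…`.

span = t_max - t_min = 2.77 - 0.89 = 1.880
L(9,1) = 195, L_eff = 1 - 195/255 = 0.235294 (inverted)
t(9,1) = 2.77 - 1.880·0.235294 = 2.328
Σt over all 5·10 pixels = 1205729/12750 ≈ 94.5669804
V = pitch²·Σt = 1.47²·1205729/12750 = 204.350

t(9,1)=2.328 V=204.350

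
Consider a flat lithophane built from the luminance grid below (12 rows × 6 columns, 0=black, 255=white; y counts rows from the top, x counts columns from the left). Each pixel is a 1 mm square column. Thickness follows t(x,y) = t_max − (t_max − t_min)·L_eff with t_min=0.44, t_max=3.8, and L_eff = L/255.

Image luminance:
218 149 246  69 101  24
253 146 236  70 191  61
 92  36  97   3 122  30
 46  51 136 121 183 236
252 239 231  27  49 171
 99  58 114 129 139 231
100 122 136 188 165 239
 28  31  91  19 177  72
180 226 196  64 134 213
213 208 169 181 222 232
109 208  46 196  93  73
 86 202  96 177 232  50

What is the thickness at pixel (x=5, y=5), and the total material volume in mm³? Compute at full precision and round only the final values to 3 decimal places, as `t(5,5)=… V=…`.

t(5,5)=0.756 V=144.075

span = t_max - t_min = 3.8 - 0.44 = 3.360
L(5,5) = 231, L_eff = 231/255 = 0.905882
t(5,5) = 3.8 - 3.360·0.905882 = 0.756
Σt over all 12·6 pixels = 61232/425 ≈ 144.0752941
V = pitch²·Σt = 1²·61232/425 = 144.075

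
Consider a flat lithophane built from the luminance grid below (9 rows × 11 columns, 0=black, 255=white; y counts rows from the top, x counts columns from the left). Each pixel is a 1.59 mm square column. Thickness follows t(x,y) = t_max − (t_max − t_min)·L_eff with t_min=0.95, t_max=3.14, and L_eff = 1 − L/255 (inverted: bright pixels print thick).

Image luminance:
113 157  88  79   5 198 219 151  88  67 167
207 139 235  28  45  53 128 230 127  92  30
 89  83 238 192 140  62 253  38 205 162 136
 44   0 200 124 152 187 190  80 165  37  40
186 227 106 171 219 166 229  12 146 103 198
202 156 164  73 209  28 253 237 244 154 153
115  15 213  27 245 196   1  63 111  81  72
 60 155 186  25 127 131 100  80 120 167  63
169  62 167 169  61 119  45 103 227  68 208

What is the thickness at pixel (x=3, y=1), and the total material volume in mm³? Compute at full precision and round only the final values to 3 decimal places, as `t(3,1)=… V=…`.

span = t_max - t_min = 3.14 - 0.95 = 2.190
L(3,1) = 28, L_eff = 1 - 28/255 = 0.890196 (inverted)
t(3,1) = 3.14 - 2.190·0.890196 = 1.190
Σt over all 9·11 pixels = 69499/340 ≈ 204.4088235
V = pitch²·Σt = 1.59²·69499/340 = 516.766

t(3,1)=1.190 V=516.766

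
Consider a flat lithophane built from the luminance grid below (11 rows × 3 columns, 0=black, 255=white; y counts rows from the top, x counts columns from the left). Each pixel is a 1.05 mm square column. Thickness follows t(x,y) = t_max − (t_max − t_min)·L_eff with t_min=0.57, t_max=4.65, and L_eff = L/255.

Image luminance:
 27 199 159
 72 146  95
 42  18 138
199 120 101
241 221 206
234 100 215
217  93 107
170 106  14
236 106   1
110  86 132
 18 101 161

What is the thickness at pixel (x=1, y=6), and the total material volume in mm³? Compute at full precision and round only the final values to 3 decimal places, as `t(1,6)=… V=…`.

span = t_max - t_min = 4.65 - 0.57 = 4.080
L(1,6) = 93, L_eff = 93/255 = 0.364706
t(1,6) = 4.65 - 4.080·0.364706 = 3.162
Σt over all 11·3 pixels = 86.394
V = pitch²·Σt = 1.05²·86.394 = 95.249

t(1,6)=3.162 V=95.249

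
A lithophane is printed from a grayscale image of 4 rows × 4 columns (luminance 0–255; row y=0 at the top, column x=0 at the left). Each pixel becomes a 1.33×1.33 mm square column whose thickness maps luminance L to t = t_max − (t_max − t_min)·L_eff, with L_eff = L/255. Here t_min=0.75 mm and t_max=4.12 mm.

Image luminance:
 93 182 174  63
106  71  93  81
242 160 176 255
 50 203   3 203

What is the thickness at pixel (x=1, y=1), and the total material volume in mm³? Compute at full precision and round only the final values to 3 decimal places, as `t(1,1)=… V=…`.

span = t_max - t_min = 4.12 - 0.75 = 3.370
L(1,1) = 71, L_eff = 71/255 = 0.278431
t(1,1) = 4.12 - 3.370·0.278431 = 3.182
Σt over all 4·4 pixels = 38189/1020 ≈ 37.4401961
V = pitch²·Σt = 1.33²·38189/1020 = 66.228

t(1,1)=3.182 V=66.228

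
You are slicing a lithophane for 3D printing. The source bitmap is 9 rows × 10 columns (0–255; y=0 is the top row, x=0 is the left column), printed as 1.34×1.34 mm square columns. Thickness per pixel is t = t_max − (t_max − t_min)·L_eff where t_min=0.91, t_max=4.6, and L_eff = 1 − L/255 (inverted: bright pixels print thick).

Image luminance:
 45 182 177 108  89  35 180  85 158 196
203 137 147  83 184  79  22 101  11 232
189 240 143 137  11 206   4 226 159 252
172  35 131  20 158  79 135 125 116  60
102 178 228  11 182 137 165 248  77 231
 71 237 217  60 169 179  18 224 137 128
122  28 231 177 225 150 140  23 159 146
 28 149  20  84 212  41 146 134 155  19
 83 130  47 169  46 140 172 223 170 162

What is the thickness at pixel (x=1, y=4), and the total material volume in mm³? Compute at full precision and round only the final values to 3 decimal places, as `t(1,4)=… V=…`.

t(1,4)=3.486 V=453.196

span = t_max - t_min = 4.6 - 0.91 = 3.690
L(1,4) = 178, L_eff = 1 - 178/255 = 0.301961 (inverted)
t(1,4) = 4.6 - 3.690·0.301961 = 3.486
Σt over all 9·10 pixels = 536334/2125 ≈ 252.3924706
V = pitch²·Σt = 1.34²·536334/2125 = 453.196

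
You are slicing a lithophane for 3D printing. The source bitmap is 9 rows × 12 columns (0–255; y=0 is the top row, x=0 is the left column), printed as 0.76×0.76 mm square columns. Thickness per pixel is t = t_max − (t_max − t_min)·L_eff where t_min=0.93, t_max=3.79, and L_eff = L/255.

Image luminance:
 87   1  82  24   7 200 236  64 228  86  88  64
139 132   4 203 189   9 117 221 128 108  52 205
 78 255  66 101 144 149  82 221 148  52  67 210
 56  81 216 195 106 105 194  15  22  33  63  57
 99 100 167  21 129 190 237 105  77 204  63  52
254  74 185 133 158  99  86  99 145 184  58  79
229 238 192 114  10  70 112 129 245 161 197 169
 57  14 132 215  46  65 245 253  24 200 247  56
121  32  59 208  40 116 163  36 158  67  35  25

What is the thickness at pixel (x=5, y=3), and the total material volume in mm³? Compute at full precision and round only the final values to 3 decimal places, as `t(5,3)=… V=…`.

t(5,3)=2.612 V=153.062

span = t_max - t_min = 3.79 - 0.93 = 2.860
L(5,3) = 105, L_eff = 105/255 = 0.411765
t(5,3) = 3.79 - 2.860·0.411765 = 2.612
Σt over all 9·12 pixels = 1689353/6375 ≈ 264.9965490
V = pitch²·Σt = 0.76²·1689353/6375 = 153.062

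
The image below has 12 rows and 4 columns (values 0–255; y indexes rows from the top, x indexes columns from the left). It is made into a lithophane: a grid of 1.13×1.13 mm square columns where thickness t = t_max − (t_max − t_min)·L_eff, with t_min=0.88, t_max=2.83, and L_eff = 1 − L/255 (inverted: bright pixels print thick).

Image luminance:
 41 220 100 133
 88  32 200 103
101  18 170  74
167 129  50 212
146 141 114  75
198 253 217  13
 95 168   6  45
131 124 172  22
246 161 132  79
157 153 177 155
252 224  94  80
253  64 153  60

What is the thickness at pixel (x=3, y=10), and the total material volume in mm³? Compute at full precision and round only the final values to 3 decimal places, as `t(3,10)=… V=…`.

span = t_max - t_min = 2.83 - 0.88 = 1.950
L(3,10) = 80, L_eff = 1 - 80/255 = 0.686275 (inverted)
t(3,10) = 2.83 - 1.950·0.686275 = 1.492
Σt over all 12·4 pixels = 76191/850 ≈ 89.6364706
V = pitch²·Σt = 1.13²·76191/850 = 114.457

t(3,10)=1.492 V=114.457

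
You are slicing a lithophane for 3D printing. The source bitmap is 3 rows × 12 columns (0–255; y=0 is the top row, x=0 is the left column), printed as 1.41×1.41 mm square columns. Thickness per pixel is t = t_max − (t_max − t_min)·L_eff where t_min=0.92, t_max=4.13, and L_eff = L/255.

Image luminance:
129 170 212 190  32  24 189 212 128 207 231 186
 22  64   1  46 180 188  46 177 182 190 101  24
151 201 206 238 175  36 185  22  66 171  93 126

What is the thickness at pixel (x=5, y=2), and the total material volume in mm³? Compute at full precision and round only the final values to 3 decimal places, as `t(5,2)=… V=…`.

span = t_max - t_min = 4.13 - 0.92 = 3.210
L(5,2) = 36, L_eff = 36/255 = 0.141176
t(5,2) = 4.13 - 3.210·0.141176 = 3.677
Σt over all 3·12 pixels = 750073/8500 ≈ 88.2438824
V = pitch²·Σt = 1.41²·750073/8500 = 175.438

t(5,2)=3.677 V=175.438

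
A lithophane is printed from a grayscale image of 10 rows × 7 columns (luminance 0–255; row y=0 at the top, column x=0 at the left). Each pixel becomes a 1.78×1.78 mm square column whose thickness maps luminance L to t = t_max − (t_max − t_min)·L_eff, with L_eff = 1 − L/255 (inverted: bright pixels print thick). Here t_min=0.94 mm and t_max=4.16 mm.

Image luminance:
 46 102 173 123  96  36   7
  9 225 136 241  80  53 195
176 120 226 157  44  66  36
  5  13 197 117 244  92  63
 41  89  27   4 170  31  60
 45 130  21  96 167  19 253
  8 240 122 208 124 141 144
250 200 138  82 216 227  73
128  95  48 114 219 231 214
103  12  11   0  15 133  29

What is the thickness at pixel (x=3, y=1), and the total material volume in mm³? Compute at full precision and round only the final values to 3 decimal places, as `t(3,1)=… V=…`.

span = t_max - t_min = 4.16 - 0.94 = 3.220
L(3,1) = 241, L_eff = 1 - 241/255 = 0.054902 (inverted)
t(3,1) = 4.16 - 3.220·0.054902 = 3.983
Σt over all 10·7 pixels = 1043833/6375 ≈ 163.7385098
V = pitch²·Σt = 1.78²·1043833/6375 = 518.789

t(3,1)=3.983 V=518.789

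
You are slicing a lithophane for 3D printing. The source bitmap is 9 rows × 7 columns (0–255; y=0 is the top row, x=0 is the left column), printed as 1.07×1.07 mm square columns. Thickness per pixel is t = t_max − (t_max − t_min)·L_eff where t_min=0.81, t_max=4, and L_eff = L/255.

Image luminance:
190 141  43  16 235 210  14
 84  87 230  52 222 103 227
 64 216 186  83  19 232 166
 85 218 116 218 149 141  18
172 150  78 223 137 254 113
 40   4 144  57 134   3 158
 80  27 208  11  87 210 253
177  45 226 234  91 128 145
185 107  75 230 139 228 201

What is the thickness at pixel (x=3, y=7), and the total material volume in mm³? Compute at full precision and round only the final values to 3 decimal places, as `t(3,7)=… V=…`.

span = t_max - t_min = 4 - 0.81 = 3.190
L(3,7) = 234, L_eff = 234/255 = 0.917647
t(3,7) = 4 - 3.190·0.917647 = 1.073
Σt over all 9·7 pixels = 3708439/25500 ≈ 145.4289804
V = pitch²·Σt = 1.07²·3708439/25500 = 166.502

t(3,7)=1.073 V=166.502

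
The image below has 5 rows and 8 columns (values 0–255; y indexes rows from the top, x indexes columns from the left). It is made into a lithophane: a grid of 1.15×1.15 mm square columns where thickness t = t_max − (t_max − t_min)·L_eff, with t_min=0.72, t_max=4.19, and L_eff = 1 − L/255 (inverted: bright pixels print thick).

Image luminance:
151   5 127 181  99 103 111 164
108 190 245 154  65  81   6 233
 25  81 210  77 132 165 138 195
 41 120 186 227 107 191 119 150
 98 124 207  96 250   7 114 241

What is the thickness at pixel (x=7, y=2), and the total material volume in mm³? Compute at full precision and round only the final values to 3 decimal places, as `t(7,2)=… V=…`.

t(7,2)=3.374 V=133.901

span = t_max - t_min = 4.19 - 0.72 = 3.470
L(7,2) = 195, L_eff = 1 - 195/255 = 0.235294 (inverted)
t(7,2) = 4.19 - 3.470·0.235294 = 3.374
Σt over all 5·8 pixels = 645457/6375 ≈ 101.2481569
V = pitch²·Σt = 1.15²·645457/6375 = 133.901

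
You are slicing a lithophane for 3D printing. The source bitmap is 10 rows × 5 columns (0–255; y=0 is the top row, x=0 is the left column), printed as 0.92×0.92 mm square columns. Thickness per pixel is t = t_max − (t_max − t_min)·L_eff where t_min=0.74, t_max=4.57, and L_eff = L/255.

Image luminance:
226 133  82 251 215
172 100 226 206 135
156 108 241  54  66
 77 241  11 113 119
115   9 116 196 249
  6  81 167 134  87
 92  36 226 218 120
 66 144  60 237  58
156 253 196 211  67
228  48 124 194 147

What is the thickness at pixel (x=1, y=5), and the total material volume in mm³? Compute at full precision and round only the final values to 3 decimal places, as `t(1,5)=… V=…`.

t(1,5)=3.353 V=104.757

span = t_max - t_min = 4.57 - 0.74 = 3.830
L(1,5) = 81, L_eff = 81/255 = 0.317647
t(1,5) = 4.57 - 3.830·0.317647 = 3.353
Σt over all 10·5 pixels = 3156091/25500 ≈ 123.7682745
V = pitch²·Σt = 0.92²·3156091/25500 = 104.757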